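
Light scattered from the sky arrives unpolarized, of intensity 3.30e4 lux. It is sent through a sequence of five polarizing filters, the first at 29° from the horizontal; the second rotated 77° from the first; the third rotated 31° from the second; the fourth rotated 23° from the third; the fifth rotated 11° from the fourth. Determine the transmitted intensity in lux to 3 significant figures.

Unpolarized light through the first polarizer → I₁ = 3.30e4 lux/2 = 1.65e+04 lux, polarized at 29°.
I₂ = I₁ · cos²(77°) = 1.65e+04 · 0.0506 = 834.9 lux.
I₃ = I₂ · cos²(31°) = 834.9 · 0.7347 = 613.5 lux.
I₄ = I₃ · cos²(23°) = 613.5 · 0.8473 = 519.8 lux.
I₅ = I₄ · cos²(11°) = 519.8 · 0.9636 = 500.9 lux.

I ≈ 501 lux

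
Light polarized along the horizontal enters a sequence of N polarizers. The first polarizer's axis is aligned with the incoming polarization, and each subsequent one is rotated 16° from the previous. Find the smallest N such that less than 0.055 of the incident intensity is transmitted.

First polarizer is aligned with the polarization: full transmission.
Each further stage multiplies by cos²(16°) = 0.924.
After N polarizers: T = 0.924^(N−1). Require T < 0.055 ⇒ N−1 > ln(0.055)/ln(0.924) = 36.71, so N−1 ≥ 37 and N = 38.
Check: N=38 gives T = 0.05374 < 0.055; N=37 gives T = 0.05816.

N = 38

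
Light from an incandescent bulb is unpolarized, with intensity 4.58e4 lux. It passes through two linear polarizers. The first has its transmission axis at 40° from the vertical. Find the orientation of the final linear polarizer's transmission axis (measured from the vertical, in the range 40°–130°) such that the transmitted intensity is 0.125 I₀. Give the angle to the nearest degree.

θ ≈ 100°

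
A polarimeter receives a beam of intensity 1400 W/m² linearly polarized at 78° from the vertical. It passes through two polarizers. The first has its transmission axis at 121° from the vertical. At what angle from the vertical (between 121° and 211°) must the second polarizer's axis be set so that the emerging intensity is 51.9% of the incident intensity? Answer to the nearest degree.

θ ≈ 131°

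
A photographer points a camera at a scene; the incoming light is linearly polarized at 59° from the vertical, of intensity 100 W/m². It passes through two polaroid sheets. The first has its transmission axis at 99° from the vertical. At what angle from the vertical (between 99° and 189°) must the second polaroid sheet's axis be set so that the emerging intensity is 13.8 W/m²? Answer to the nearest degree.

θ ≈ 160°

I₁ = I₀ cos²(99° − 59°) = I₀ cos²(40°) = 0.5868 I₀.
Target fraction: 13.8 / 100 W/m² = 0.138 of I₀.
Need I₂/I₀ = 0.138, so cos²(θ − 99°) = 0.138 / 0.5868 = 0.2352.
θ − 99° = arccos(√0.2352) = 61.0°, giving θ ≈ 99 + 61.0 = 160.0°.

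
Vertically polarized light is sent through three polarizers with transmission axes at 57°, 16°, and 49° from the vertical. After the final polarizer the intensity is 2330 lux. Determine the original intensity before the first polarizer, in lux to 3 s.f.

I₀ ≈ 1.96e4 lux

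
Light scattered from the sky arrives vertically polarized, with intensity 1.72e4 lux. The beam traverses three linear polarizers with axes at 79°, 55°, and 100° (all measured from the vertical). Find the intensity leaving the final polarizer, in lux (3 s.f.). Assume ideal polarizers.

I ≈ 261 lux

I₁ = 1.72e4 lux · cos²(79°) = 626.2 lux.
I₂ = I₁ · cos²(24°) = 626.2 · 0.8346 = 522.6 lux.
I₃ = I₂ · cos²(45°) = 522.6 · 0.5 = 261.3 lux.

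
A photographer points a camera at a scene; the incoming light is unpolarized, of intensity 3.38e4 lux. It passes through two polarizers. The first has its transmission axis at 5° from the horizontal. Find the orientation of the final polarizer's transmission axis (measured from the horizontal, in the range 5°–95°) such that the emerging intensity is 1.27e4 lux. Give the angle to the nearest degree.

θ ≈ 35°

Unpolarized light through the first polarizer → I₁ = ½ I₀, now polarized at 5°.
Target fraction: 1.27e4 / 3.38e4 lux = 0.3757 of I₀.
Need I₂/I₀ = 0.3757, so cos²(θ − 5°) = 0.3757 / 0.5 = 0.7515.
θ − 5° = arccos(√0.7515) = 29.9°, giving θ ≈ 5 + 29.9 = 34.9°.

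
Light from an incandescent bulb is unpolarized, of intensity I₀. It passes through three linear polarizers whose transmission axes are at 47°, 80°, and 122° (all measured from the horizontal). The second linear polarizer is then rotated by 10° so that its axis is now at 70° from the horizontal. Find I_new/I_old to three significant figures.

Before rotation:
Unpolarized light through the first polarizer → I₁ = ½ I₀, now polarized at 47°.
I₂ = I₁ cos²(80° − 47°) = 0.5 I₀ · cos²(33°) = 0.3517 I₀.
I₃ = I₂ cos²(122° − 80°) = 0.3517 I₀ · cos²(42°) = 0.1942 I₀.
After rotation:
Unpolarized light through the first polarizer → I₁ = ½ I₀, now polarized at 47°.
I₂ = I₁ cos²(70° − 47°) = 0.5 I₀ · cos²(23°) = 0.4237 I₀.
I₃ = I₂ cos²(122° − 70°) = 0.4237 I₀ · cos²(52°) = 0.1606 I₀.
Ratio = 0.1606 / 0.1942 = 0.8268.

I_new/I_old ≈ 0.827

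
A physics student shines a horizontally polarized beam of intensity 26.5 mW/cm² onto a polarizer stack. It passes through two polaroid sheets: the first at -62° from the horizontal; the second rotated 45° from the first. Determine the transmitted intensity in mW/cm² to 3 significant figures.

I₁ = 26.5 mW/cm² · cos²(62°) = 5.841 mW/cm².
I₂ = I₁ · cos²(45°) = 5.841 · 0.5 = 2.92 mW/cm².

I ≈ 2.92 mW/cm²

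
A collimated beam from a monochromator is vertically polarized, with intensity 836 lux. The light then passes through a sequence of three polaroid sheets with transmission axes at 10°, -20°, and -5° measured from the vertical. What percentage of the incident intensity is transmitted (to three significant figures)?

≈ 67.9%

I₁ = 836 lux · cos²(10°) = 810.8 lux.
I₂ = I₁ · cos²(30°) = 810.8 · 0.75 = 608.1 lux.
I₃ = I₂ · cos²(15°) = 608.1 · 0.933 = 567.4 lux.
That is 67.87% of the incident intensity.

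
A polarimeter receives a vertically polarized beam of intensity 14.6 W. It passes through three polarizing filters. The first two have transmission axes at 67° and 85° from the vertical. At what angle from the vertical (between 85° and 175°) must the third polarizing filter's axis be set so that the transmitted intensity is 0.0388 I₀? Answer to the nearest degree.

θ ≈ 143°

I₁ = I₀ cos²(67° − 0°) = I₀ cos²(67°) = 0.1527 I₀.
I₂ = I₁ cos²(85° − 67°) = 0.1527 I₀ · cos²(18°) = 0.1381 I₀.
Need I₃/I₀ = 0.0388, so cos²(θ − 85°) = 0.0388 / 0.1381 = 0.281.
θ − 85° = arccos(√0.281) = 58.0°, giving θ ≈ 85 + 58.0 = 143.0°.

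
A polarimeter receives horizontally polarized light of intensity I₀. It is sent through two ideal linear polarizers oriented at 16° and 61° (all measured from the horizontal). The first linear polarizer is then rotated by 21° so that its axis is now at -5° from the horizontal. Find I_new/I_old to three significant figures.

Before rotation:
I₁ = I₀ cos²(16° − 0°) = I₀ cos²(16°) = 0.924 I₀.
I₂ = I₁ cos²(61° − 16°) = 0.924 I₀ · cos²(45°) = 0.462 I₀.
After rotation:
I₁ = I₀ cos²(-5° − 0°) = I₀ cos²(5°) = 0.9924 I₀.
I₂ = I₁ cos²(61° + 5°) = 0.9924 I₀ · cos²(66°) = 0.1642 I₀.
Ratio = 0.1642 / 0.462 = 0.3554.

I_new/I_old ≈ 0.355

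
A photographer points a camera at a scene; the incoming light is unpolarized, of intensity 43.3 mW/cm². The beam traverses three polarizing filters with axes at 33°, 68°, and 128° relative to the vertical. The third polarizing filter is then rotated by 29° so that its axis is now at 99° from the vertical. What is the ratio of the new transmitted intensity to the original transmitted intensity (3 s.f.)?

I_new/I_old ≈ 2.94

Before rotation:
Unpolarized light through the first polarizer → I₁ = ½ I₀, now polarized at 33°.
I₂ = I₁ cos²(68° − 33°) = 0.5 I₀ · cos²(35°) = 0.3355 I₀.
I₃ = I₂ cos²(128° − 68°) = 0.3355 I₀ · cos²(60°) = 0.08388 I₀.
After rotation:
Unpolarized light through the first polarizer → I₁ = ½ I₀, now polarized at 33°.
I₂ = I₁ cos²(68° − 33°) = 0.5 I₀ · cos²(35°) = 0.3355 I₀.
I₃ = I₂ cos²(99° − 68°) = 0.3355 I₀ · cos²(31°) = 0.2465 I₀.
Ratio = 0.2465 / 0.08388 = 2.939.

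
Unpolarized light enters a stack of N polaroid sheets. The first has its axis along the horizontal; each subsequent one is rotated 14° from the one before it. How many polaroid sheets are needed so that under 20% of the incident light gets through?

N = 17

First polarizer halves the unpolarized light: factor 1/2.
Each further stage multiplies by cos²(14°) = 0.9415.
After N polarizers: T = 0.5·0.9415^(N−1). Require T < 0.20 ⇒ N−1 > ln(0.20/0.5)/ln(0.9415) = 15.19, so N−1 ≥ 16 and N = 17.
Check: N=17 gives T = 0.1905 < 0.20; N=16 gives T = 0.2023.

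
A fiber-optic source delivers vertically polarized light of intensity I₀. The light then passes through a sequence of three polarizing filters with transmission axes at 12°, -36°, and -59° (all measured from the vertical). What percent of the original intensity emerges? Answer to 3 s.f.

≈ 36.3%

By Malus's law, I₁ = I₀ cos²(12° − 0°) = I₀ cos²(12°) = 0.9568 I₀.
I₂ = I₁ cos²(-36° − 12°) = 0.9568 I₀ · cos²(48°) = 0.4284 I₀.
I₃ = I₂ cos²(-59° + 36°) = 0.4284 I₀ · cos²(23°) = 0.363 I₀.
That is 36.3% of the incident intensity.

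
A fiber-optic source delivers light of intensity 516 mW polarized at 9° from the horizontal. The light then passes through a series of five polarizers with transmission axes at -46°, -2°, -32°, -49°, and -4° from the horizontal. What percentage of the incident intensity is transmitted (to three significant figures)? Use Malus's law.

≈ 5.84%

By Malus's law, I₁ = 516 mW · cos²(55°) = 169.8 mW.
I₂ = I₁ · cos²(44°) = 169.8 · 0.5174 = 87.84 mW.
I₃ = I₂ · cos²(30°) = 87.84 · 0.75 = 65.88 mW.
I₄ = I₃ · cos²(17°) = 65.88 · 0.9145 = 60.25 mW.
I₅ = I₄ · cos²(45°) = 60.25 · 0.5 = 30.12 mW.
That is 5.838% of the incident intensity.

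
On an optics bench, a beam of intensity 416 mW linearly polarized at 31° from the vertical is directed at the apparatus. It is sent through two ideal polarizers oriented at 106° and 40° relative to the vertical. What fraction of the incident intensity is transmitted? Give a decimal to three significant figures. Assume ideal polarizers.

I/I₀ ≈ 0.0111

By Malus's law, I₁ = 416 mW · cos²(75°) = 27.87 mW.
I₂ = I₁ · cos²(66°) = 27.87 · 0.1654 = 4.61 mW.
Transmitted fraction = 0.01108.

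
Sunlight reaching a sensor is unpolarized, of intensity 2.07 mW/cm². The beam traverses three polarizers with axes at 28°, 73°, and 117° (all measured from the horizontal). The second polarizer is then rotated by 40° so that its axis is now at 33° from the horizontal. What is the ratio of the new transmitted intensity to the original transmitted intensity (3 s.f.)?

I_new/I_old ≈ 0.0419

Before rotation:
Unpolarized light through the first polarizer → I₁ = ½ I₀, now polarized at 28°.
I₂ = I₁ cos²(73° − 28°) = 0.5 I₀ · cos²(45°) = 0.25 I₀.
I₃ = I₂ cos²(117° − 73°) = 0.25 I₀ · cos²(44°) = 0.1294 I₀.
After rotation:
Unpolarized light through the first polarizer → I₁ = ½ I₀, now polarized at 28°.
I₂ = I₁ cos²(33° − 28°) = 0.5 I₀ · cos²(5°) = 0.4962 I₀.
I₃ = I₂ cos²(117° − 33°) = 0.4962 I₀ · cos²(84°) = 0.005422 I₀.
Ratio = 0.005422 / 0.1294 = 0.04191.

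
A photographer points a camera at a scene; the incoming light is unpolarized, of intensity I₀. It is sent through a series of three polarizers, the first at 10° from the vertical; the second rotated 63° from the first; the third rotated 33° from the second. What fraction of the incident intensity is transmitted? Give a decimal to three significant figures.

≈ 0.0725 I₀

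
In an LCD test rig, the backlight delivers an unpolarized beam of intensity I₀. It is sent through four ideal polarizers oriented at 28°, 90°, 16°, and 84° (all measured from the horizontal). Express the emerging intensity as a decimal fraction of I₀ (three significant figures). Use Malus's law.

≈ 0.00117 I₀

Unpolarized light through the first polarizer → I₁ = ½ I₀, now polarized at 28°.
I₂ = I₁ cos²(90° − 28°) = 0.5 I₀ · cos²(62°) = 0.1102 I₀.
I₃ = I₂ cos²(16° − 90°) = 0.1102 I₀ · cos²(74°) = 0.008373 I₀.
I₄ = I₃ cos²(84° − 16°) = 0.008373 I₀ · cos²(68°) = 0.001175 I₀.
Transmitted fraction = 0.001175.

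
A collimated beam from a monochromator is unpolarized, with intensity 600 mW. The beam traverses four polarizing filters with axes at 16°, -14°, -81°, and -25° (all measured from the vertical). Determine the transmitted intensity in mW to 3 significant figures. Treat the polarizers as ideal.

Unpolarized light through the first polarizer → I₁ = 600 mW/2 = 300 mW, polarized at 16°.
I₂ = I₁ · cos²(30°) = 300 · 0.75 = 225 mW.
I₃ = I₂ · cos²(67°) = 225 · 0.1527 = 34.35 mW.
I₄ = I₃ · cos²(56°) = 34.35 · 0.3127 = 10.74 mW.

I ≈ 10.7 mW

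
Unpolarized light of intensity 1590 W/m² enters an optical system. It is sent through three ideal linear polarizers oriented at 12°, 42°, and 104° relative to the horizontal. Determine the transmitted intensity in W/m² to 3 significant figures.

Unpolarized light through the first polarizer → I₁ = 1590 W/m²/2 = 795 W/m², polarized at 12°.
I₂ = I₁ · cos²(30°) = 795 · 0.75 = 596.3 W/m².
I₃ = I₂ · cos²(62°) = 596.3 · 0.2204 = 131.4 W/m².

I ≈ 131 W/m²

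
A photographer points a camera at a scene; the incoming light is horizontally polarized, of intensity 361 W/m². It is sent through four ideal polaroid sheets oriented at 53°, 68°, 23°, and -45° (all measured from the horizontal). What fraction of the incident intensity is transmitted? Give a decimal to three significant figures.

I/I₀ ≈ 0.0237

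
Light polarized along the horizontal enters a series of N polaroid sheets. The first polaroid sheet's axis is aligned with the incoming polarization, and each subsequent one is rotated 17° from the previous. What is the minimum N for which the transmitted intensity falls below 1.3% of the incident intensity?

N = 50

First polarizer is aligned with the polarization: full transmission.
Each further stage multiplies by cos²(17°) = 0.9145.
After N polarizers: T = 0.9145^(N−1). Require T < 0.013 ⇒ N−1 > ln(0.013)/ln(0.9145) = 48.60, so N−1 ≥ 49 and N = 50.
Check: N=50 gives T = 0.01254 < 0.013; N=49 gives T = 0.01372.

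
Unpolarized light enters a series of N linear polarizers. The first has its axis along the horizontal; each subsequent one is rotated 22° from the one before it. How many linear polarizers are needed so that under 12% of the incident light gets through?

N = 11

First polarizer halves the unpolarized light: factor 1/2.
Each further stage multiplies by cos²(22°) = 0.8597.
After N polarizers: T = 0.5·0.8597^(N−1). Require T < 0.12 ⇒ N−1 > ln(0.12/0.5)/ln(0.8597) = 9.44, so N−1 ≥ 10 and N = 11.
Check: N=11 gives T = 0.1102 < 0.12; N=10 gives T = 0.1282.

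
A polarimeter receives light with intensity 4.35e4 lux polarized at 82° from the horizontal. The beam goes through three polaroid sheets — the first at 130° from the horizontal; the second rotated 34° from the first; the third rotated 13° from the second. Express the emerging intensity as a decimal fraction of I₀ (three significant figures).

By Malus's law, I₁ = 4.35e4 lux · cos²(48°) = 1.948e+04 lux.
I₂ = I₁ · cos²(34°) = 1.948e+04 · 0.6873 = 1.339e+04 lux.
I₃ = I₂ · cos²(13°) = 1.339e+04 · 0.9494 = 1.271e+04 lux.
Transmitted fraction = 0.2922.

I/I₀ ≈ 0.292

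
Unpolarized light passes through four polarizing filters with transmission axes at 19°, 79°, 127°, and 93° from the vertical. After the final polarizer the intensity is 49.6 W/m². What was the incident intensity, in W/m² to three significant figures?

I₀ ≈ 1290 W/m²

Unpolarized light through the first polarizer → I₁ = ½ I₀, now polarized at 19°.
I₂ = I₁ cos²(79° − 19°) = 0.5 I₀ · cos²(60°) = 0.125 I₀.
I₃ = I₂ cos²(127° − 79°) = 0.125 I₀ · cos²(48°) = 0.05597 I₀.
I₄ = I₃ cos²(93° − 127°) = 0.05597 I₀ · cos²(34°) = 0.03847 I₀.
So 49.6 W/m² = 0.03847 I₀, giving I₀ = 49.6/0.03847 = 1289 W/m².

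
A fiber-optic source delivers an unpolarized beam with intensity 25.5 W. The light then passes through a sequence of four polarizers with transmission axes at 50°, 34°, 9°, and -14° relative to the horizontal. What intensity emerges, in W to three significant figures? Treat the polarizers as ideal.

Unpolarized light through the first polarizer → I₁ = 25.5 W/2 = 12.75 W, polarized at 50°.
I₂ = I₁ · cos²(16°) = 12.75 · 0.924 = 11.78 W.
I₃ = I₂ · cos²(25°) = 11.78 · 0.8214 = 9.677 W.
I₄ = I₃ · cos²(23°) = 9.677 · 0.8473 = 8.2 W.

I ≈ 8.20 W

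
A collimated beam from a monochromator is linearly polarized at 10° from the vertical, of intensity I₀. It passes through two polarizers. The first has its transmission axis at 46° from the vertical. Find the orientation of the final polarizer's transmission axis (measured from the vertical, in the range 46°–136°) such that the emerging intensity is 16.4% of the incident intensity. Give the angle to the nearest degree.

I₁ = I₀ cos²(46° − 10°) = I₀ cos²(36°) = 0.6545 I₀.
Need I₂/I₀ = 0.164, so cos²(θ − 46°) = 0.164 / 0.6545 = 0.2506.
θ − 46° = arccos(√0.2506) = 60.0°, giving θ ≈ 46 + 60.0 = 106.0°.

θ ≈ 106°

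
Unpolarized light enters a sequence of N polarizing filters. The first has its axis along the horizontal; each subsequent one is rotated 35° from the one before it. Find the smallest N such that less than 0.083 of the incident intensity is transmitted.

First polarizer halves the unpolarized light: factor 1/2.
Each further stage multiplies by cos²(35°) = 0.671.
After N polarizers: T = 0.5·0.671^(N−1). Require T < 0.083 ⇒ N−1 > ln(0.083/0.5)/ln(0.671) = 4.50, so N−1 ≥ 5 and N = 6.
Check: N=6 gives T = 0.06802 < 0.083; N=5 gives T = 0.1014.

N = 6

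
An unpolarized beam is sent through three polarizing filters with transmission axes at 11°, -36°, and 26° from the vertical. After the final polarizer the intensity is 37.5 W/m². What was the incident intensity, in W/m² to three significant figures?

Unpolarized light through the first polarizer → I₁ = ½ I₀, now polarized at 11°.
I₂ = I₁ cos²(-36° − 11°) = 0.5 I₀ · cos²(47°) = 0.2326 I₀.
I₃ = I₂ cos²(26° + 36°) = 0.2326 I₀ · cos²(62°) = 0.05126 I₀.
So 37.5 W/m² = 0.05126 I₀, giving I₀ = 37.5/0.05126 = 731.6 W/m².

I₀ ≈ 732 W/m²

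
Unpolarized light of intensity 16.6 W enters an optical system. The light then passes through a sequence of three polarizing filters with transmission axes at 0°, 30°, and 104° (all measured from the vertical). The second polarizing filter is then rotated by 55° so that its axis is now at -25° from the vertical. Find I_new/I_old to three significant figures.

I_new/I_old ≈ 5.71

Before rotation:
Unpolarized light through the first polarizer → I₁ = ½ I₀, now polarized at 0°.
I₂ = I₁ cos²(30° − 0°) = 0.5 I₀ · cos²(30°) = 0.375 I₀.
I₃ = I₂ cos²(104° − 30°) = 0.375 I₀ · cos²(74°) = 0.02849 I₀.
After rotation:
Unpolarized light through the first polarizer → I₁ = ½ I₀, now polarized at 0°.
I₂ = I₁ cos²(-25° − 0°) = 0.5 I₀ · cos²(25°) = 0.4107 I₀.
Angle between axes 2 and 3: 51°. I₃ = 0.4107 I₀ · cos²(51°) = 0.1627 I₀.
Ratio = 0.1627 / 0.02849 = 5.709.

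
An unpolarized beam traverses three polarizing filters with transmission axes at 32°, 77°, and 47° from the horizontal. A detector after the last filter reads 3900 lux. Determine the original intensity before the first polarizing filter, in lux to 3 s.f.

Unpolarized light through the first polarizer → I₁ = ½ I₀, now polarized at 32°.
I₂ = I₁ cos²(77° − 32°) = 0.5 I₀ · cos²(45°) = 0.25 I₀.
I₃ = I₂ cos²(47° − 77°) = 0.25 I₀ · cos²(30°) = 0.1875 I₀.
So 3900 lux = 0.1875 I₀, giving I₀ = 3900/0.1875 = 2.08e+04 lux.

I₀ ≈ 2.08e4 lux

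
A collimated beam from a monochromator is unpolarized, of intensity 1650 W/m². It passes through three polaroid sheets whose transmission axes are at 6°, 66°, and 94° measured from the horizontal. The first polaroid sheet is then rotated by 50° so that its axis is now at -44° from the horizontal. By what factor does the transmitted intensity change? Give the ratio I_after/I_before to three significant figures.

Before rotation:
Unpolarized light through the first polarizer → I₁ = ½ I₀, now polarized at 6°.
I₂ = I₁ cos²(66° − 6°) = 0.5 I₀ · cos²(60°) = 0.125 I₀.
I₃ = I₂ cos²(94° − 66°) = 0.125 I₀ · cos²(28°) = 0.09745 I₀.
After rotation:
Unpolarized light through the first polarizer → I₁ = ½ I₀, now polarized at -44°.
Angle between axes 1 and 2: 70°. I₂ = 0.5 I₀ · cos²(70°) = 0.05849 I₀.
I₃ = I₂ cos²(94° − 66°) = 0.05849 I₀ · cos²(28°) = 0.0456 I₀.
Ratio = 0.0456 / 0.09745 = 0.4679.

I_new/I_old ≈ 0.468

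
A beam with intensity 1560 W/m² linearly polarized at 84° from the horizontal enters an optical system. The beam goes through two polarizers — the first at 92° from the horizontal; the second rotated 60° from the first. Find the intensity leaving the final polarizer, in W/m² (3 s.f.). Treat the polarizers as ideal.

I₁ = 1560 W/m² · cos²(8°) = 1530 W/m².
I₂ = I₁ · cos²(60°) = 1530 · 0.25 = 382.4 W/m².

I ≈ 382 W/m²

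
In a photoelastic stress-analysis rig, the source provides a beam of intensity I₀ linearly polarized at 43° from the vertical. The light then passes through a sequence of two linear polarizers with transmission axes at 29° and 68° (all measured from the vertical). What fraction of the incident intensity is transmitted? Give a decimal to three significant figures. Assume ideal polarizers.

≈ 0.569 I₀

I₁ = I₀ cos²(29° − 43°) = I₀ cos²(14°) = 0.9415 I₀.
I₂ = I₁ cos²(68° − 29°) = 0.9415 I₀ · cos²(39°) = 0.5686 I₀.
Transmitted fraction = 0.5686.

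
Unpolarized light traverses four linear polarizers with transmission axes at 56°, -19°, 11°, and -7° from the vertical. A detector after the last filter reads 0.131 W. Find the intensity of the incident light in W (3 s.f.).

I₀ ≈ 5.77 W

Unpolarized light through the first polarizer → I₁ = ½ I₀, now polarized at 56°.
I₂ = I₁ cos²(-19° − 56°) = 0.5 I₀ · cos²(75°) = 0.03349 I₀.
I₃ = I₂ cos²(11° + 19°) = 0.03349 I₀ · cos²(30°) = 0.02512 I₀.
I₄ = I₃ cos²(-7° − 11°) = 0.02512 I₀ · cos²(18°) = 0.02272 I₀.
So 0.131 W = 0.02272 I₀, giving I₀ = 0.131/0.02272 = 5.765 W.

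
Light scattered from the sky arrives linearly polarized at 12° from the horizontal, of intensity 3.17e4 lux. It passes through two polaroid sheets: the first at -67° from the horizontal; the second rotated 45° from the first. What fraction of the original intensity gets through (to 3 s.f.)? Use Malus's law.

I/I₀ ≈ 0.0182

By Malus's law, I₁ = 3.17e4 lux · cos²(79°) = 1154 lux.
I₂ = I₁ · cos²(45°) = 1154 · 0.5 = 577.1 lux.
Transmitted fraction = 0.0182.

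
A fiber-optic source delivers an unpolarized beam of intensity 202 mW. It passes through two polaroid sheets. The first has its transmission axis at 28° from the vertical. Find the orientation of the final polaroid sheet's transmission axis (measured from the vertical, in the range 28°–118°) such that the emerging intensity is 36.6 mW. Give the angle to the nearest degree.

Unpolarized light through the first polarizer → I₁ = ½ I₀, now polarized at 28°.
Target fraction: 36.6 / 202 mW = 0.1812 of I₀.
Need I₂/I₀ = 0.1812, so cos²(θ − 28°) = 0.1812 / 0.5 = 0.3624.
θ − 28° = arccos(√0.3624) = 53.0°, giving θ ≈ 28 + 53.0 = 81.0°.

θ ≈ 81°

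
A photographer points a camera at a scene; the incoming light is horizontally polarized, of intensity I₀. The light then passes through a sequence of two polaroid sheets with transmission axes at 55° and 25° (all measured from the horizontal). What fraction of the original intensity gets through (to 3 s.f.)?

≈ 0.247 I₀

By Malus's law, I₁ = I₀ cos²(55° − 0°) = I₀ cos²(55°) = 0.329 I₀.
I₂ = I₁ cos²(25° − 55°) = 0.329 I₀ · cos²(30°) = 0.2467 I₀.
Transmitted fraction = 0.2467.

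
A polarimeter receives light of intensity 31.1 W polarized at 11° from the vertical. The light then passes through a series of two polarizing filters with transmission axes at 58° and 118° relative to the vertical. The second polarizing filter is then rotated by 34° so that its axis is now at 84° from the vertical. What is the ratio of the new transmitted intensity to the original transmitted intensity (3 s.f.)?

I_new/I_old ≈ 3.23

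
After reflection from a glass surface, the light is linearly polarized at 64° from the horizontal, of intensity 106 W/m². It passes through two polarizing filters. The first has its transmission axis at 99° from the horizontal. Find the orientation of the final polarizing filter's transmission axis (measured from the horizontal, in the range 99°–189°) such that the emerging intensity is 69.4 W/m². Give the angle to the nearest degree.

I₁ = I₀ cos²(99° − 64°) = I₀ cos²(35°) = 0.671 I₀.
Target fraction: 69.4 / 106 W/m² = 0.6547 of I₀.
Need I₂/I₀ = 0.6547, so cos²(θ − 99°) = 0.6547 / 0.671 = 0.9757.
θ − 99° = arccos(√0.9757) = 9.0°, giving θ ≈ 99 + 9.0 = 108.0°.

θ ≈ 108°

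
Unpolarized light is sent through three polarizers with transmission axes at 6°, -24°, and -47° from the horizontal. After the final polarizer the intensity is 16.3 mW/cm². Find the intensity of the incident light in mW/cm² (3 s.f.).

I₀ ≈ 51.3 mW/cm²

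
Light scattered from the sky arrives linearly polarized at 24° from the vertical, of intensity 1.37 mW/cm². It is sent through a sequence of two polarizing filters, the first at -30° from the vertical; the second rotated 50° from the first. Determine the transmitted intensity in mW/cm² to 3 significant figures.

By Malus's law, I₁ = 1.37 mW/cm² · cos²(54°) = 0.4733 mW/cm².
I₂ = I₁ · cos²(50°) = 0.4733 · 0.4132 = 0.1956 mW/cm².

I ≈ 0.196 mW/cm²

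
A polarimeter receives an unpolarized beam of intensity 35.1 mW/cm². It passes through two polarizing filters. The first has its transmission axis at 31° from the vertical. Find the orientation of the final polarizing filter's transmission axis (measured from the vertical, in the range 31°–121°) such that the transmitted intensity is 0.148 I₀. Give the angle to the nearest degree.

θ ≈ 88°

Unpolarized light through the first polarizer → I₁ = ½ I₀, now polarized at 31°.
Need I₂/I₀ = 0.148, so cos²(θ − 31°) = 0.148 / 0.5 = 0.296.
θ − 31° = arccos(√0.296) = 57.0°, giving θ ≈ 31 + 57.0 = 88.0°.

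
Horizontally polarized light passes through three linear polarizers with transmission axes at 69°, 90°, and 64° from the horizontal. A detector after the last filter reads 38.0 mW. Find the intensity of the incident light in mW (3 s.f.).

I₁ = I₀ cos²(69° − 0°) = I₀ cos²(69°) = 0.1284 I₀.
I₂ = I₁ cos²(90° − 69°) = 0.1284 I₀ · cos²(21°) = 0.1119 I₀.
I₃ = I₂ cos²(64° − 90°) = 0.1119 I₀ · cos²(26°) = 0.09042 I₀.
So 38.0 mW = 0.09042 I₀, giving I₀ = 38.0/0.09042 = 420.2 mW.

I₀ ≈ 420 mW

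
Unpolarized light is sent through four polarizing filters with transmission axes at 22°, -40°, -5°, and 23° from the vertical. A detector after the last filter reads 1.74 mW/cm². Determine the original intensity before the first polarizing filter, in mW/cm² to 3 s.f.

I₀ ≈ 30.2 mW/cm²

Unpolarized light through the first polarizer → I₁ = ½ I₀, now polarized at 22°.
I₂ = I₁ cos²(-40° − 22°) = 0.5 I₀ · cos²(62°) = 0.1102 I₀.
I₃ = I₂ cos²(-5° + 40°) = 0.1102 I₀ · cos²(35°) = 0.07395 I₀.
I₄ = I₃ cos²(23° + 5°) = 0.07395 I₀ · cos²(28°) = 0.05765 I₀.
So 1.74 mW/cm² = 0.05765 I₀, giving I₀ = 1.74/0.05765 = 30.18 mW/cm².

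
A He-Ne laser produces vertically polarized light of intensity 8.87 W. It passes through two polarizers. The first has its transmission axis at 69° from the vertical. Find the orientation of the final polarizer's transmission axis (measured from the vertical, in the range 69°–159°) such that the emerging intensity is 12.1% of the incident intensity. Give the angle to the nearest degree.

θ ≈ 83°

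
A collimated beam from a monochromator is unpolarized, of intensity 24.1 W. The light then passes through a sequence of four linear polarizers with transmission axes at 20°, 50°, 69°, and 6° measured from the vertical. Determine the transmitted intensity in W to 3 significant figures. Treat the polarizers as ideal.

Unpolarized light through the first polarizer → I₁ = 24.1 W/2 = 12.05 W, polarized at 20°.
I₂ = I₁ · cos²(30°) = 12.05 · 0.75 = 9.038 W.
I₃ = I₂ · cos²(19°) = 9.038 · 0.894 = 8.08 W.
I₄ = I₃ · cos²(63°) = 8.08 · 0.2061 = 1.665 W.

I ≈ 1.67 W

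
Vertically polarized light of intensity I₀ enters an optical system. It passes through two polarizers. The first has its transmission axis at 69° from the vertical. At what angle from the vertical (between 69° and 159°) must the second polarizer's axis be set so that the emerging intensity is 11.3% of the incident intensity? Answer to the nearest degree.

I₁ = I₀ cos²(69° − 0°) = I₀ cos²(69°) = 0.1284 I₀.
Need I₂/I₀ = 0.113, so cos²(θ − 69°) = 0.113 / 0.1284 = 0.8799.
θ − 69° = arccos(√0.8799) = 20.3°, giving θ ≈ 69 + 20.3 = 89.3°.

θ ≈ 89°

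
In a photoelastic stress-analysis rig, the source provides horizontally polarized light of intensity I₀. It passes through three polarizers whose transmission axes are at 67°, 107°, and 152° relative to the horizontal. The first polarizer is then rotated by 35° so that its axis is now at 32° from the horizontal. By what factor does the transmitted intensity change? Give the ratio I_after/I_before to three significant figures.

Before rotation:
I₁ = I₀ cos²(67° − 0°) = I₀ cos²(67°) = 0.1527 I₀.
I₂ = I₁ cos²(107° − 67°) = 0.1527 I₀ · cos²(40°) = 0.08959 I₀.
I₃ = I₂ cos²(152° − 107°) = 0.08959 I₀ · cos²(45°) = 0.0448 I₀.
After rotation:
I₁ = I₀ cos²(32° − 0°) = I₀ cos²(32°) = 0.7192 I₀.
I₂ = I₁ cos²(107° − 32°) = 0.7192 I₀ · cos²(75°) = 0.04818 I₀.
I₃ = I₂ cos²(152° − 107°) = 0.04818 I₀ · cos²(45°) = 0.02409 I₀.
Ratio = 0.02409 / 0.0448 = 0.5377.

I_new/I_old ≈ 0.538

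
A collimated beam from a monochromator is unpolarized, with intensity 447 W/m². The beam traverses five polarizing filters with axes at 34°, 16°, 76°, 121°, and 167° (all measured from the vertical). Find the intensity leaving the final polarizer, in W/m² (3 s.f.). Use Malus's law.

I ≈ 12.2 W/m²

Unpolarized light through the first polarizer → I₁ = 447 W/m²/2 = 223.5 W/m², polarized at 34°.
I₂ = I₁ · cos²(18°) = 223.5 · 0.9045 = 202.2 W/m².
I₃ = I₂ · cos²(60°) = 202.2 · 0.25 = 50.54 W/m².
I₄ = I₃ · cos²(45°) = 50.54 · 0.5 = 25.27 W/m².
I₅ = I₄ · cos²(46°) = 25.27 · 0.4826 = 12.19 W/m².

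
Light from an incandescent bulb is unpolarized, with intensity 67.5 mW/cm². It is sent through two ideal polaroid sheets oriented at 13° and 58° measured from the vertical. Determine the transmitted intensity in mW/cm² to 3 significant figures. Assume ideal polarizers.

Unpolarized light through the first polarizer → I₁ = 67.5 mW/cm²/2 = 33.75 mW/cm², polarized at 13°.
I₂ = I₁ · cos²(45°) = 33.75 · 0.5 = 16.88 mW/cm².

I ≈ 16.9 mW/cm²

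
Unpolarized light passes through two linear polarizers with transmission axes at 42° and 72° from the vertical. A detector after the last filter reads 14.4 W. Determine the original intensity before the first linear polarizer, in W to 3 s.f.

I₀ ≈ 38.4 W

Unpolarized light through the first polarizer → I₁ = ½ I₀, now polarized at 42°.
I₂ = I₁ cos²(72° − 42°) = 0.5 I₀ · cos²(30°) = 0.375 I₀.
So 14.4 W = 0.375 I₀, giving I₀ = 14.4/0.375 = 38.4 W.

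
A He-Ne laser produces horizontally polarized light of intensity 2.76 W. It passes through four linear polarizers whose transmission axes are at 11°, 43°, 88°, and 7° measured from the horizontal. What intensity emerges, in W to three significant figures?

I₁ = 2.76 W · cos²(11°) = 2.66 W.
I₂ = I₁ · cos²(32°) = 2.66 · 0.7192 = 1.913 W.
I₃ = I₂ · cos²(45°) = 1.913 · 0.5 = 0.9563 W.
I₄ = I₃ · cos²(81°) = 0.9563 · 0.02447 = 0.0234 W.

I ≈ 0.0234 W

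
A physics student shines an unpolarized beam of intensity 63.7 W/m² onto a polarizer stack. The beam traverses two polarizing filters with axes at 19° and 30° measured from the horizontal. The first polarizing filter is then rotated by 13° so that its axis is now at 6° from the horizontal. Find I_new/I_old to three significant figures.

Before rotation:
Unpolarized light through the first polarizer → I₁ = ½ I₀, now polarized at 19°.
I₂ = I₁ cos²(30° − 19°) = 0.5 I₀ · cos²(11°) = 0.4818 I₀.
After rotation:
Unpolarized light through the first polarizer → I₁ = ½ I₀, now polarized at 6°.
I₂ = I₁ cos²(30° − 6°) = 0.5 I₀ · cos²(24°) = 0.4173 I₀.
Ratio = 0.4173 / 0.4818 = 0.8661.

I_new/I_old ≈ 0.866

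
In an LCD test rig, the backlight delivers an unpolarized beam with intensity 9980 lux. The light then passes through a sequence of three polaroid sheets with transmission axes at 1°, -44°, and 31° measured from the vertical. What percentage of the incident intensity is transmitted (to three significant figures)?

Unpolarized light through the first polarizer → I₁ = 9980 lux/2 = 4990 lux, polarized at 1°.
I₂ = I₁ · cos²(45°) = 4990 · 0.5 = 2495 lux.
I₃ = I₂ · cos²(75°) = 2495 · 0.06699 = 167.1 lux.
That is 1.675% of the incident intensity.

≈ 1.67%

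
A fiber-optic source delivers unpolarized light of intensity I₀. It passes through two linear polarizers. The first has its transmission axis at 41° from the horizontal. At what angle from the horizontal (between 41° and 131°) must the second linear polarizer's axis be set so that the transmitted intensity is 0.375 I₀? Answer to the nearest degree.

θ ≈ 71°

Unpolarized light through the first polarizer → I₁ = ½ I₀, now polarized at 41°.
Need I₂/I₀ = 0.375, so cos²(θ − 41°) = 0.375 / 0.5 = 0.75.
θ − 41° = arccos(√0.75) = 30.0°, giving θ ≈ 41 + 30.0 = 71.0°.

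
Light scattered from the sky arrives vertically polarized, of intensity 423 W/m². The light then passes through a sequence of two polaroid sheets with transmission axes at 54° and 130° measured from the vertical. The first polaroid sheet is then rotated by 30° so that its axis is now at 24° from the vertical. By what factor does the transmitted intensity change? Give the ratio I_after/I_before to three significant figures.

I_new/I_old ≈ 3.14

Before rotation:
I₁ = I₀ cos²(54° − 0°) = I₀ cos²(54°) = 0.3455 I₀.
I₂ = I₁ cos²(130° − 54°) = 0.3455 I₀ · cos²(76°) = 0.02022 I₀.
After rotation:
I₁ = I₀ cos²(24° − 0°) = I₀ cos²(24°) = 0.8346 I₀.
Angle between axes 1 and 2: 74°. I₂ = 0.8346 I₀ · cos²(74°) = 0.06341 I₀.
Ratio = 0.06341 / 0.02022 = 3.136.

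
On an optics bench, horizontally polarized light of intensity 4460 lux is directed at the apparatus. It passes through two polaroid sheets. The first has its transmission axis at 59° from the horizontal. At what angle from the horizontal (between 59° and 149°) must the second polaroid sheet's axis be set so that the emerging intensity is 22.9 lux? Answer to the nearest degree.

θ ≈ 141°

I₁ = I₀ cos²(59° − 0°) = I₀ cos²(59°) = 0.2653 I₀.
Target fraction: 22.9 / 4460 lux = 0.005135 of I₀.
Need I₂/I₀ = 0.005135, so cos²(θ − 59°) = 0.005135 / 0.2653 = 0.01936.
θ − 59° = arccos(√0.01936) = 82.0°, giving θ ≈ 59 + 82.0 = 141.0°.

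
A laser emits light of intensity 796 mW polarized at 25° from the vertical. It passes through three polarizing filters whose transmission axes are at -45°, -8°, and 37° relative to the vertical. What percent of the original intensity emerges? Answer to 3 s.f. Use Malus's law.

By Malus's law, I₁ = 796 mW · cos²(70°) = 93.11 mW.
I₂ = I₁ · cos²(37°) = 93.11 · 0.6378 = 59.39 mW.
I₃ = I₂ · cos²(45°) = 59.39 · 0.5 = 29.7 mW.
That is 3.731% of the incident intensity.

≈ 3.73%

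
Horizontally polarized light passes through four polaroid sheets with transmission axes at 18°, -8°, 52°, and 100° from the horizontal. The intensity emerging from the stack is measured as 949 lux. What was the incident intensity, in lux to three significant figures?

By Malus's law, I₁ = I₀ cos²(18° − 0°) = I₀ cos²(18°) = 0.9045 I₀.
I₂ = I₁ cos²(-8° − 18°) = 0.9045 I₀ · cos²(26°) = 0.7307 I₀.
I₃ = I₂ cos²(52° + 8°) = 0.7307 I₀ · cos²(60°) = 0.1827 I₀.
I₄ = I₃ cos²(100° − 52°) = 0.1827 I₀ · cos²(48°) = 0.08179 I₀.
So 949 lux = 0.08179 I₀, giving I₀ = 949/0.08179 = 1.16e+04 lux.

I₀ ≈ 1.16e4 lux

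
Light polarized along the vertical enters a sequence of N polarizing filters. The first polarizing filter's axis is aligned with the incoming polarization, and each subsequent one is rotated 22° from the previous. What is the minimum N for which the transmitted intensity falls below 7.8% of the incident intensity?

N = 18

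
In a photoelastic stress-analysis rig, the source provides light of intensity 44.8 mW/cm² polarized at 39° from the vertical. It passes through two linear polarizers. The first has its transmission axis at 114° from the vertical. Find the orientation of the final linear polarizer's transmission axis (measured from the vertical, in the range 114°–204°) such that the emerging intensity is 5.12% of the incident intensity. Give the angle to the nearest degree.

By Malus's law, I₁ = I₀ cos²(114° − 39°) = I₀ cos²(75°) = 0.06699 I₀.
Need I₂/I₀ = 0.0512, so cos²(θ − 114°) = 0.0512 / 0.06699 = 0.7643.
θ − 114° = arccos(√0.7643) = 29.0°, giving θ ≈ 114 + 29.0 = 143.0°.

θ ≈ 143°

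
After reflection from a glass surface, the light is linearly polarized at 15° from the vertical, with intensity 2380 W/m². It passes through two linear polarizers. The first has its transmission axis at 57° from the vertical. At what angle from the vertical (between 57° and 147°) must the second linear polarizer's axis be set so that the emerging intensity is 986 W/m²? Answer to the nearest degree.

By Malus's law, I₁ = I₀ cos²(57° − 15°) = I₀ cos²(42°) = 0.5523 I₀.
Target fraction: 986 / 2380 W/m² = 0.4143 of I₀.
Need I₂/I₀ = 0.4143, so cos²(θ − 57°) = 0.4143 / 0.5523 = 0.7502.
θ − 57° = arccos(√0.7502) = 30.0°, giving θ ≈ 57 + 30.0 = 87.0°.

θ ≈ 87°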